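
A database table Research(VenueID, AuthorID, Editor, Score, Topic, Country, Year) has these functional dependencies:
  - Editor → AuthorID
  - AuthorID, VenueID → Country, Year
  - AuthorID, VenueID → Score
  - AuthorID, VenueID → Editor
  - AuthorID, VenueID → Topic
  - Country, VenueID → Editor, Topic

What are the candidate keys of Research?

{AuthorID, VenueID}, {Country, VenueID}, {Editor, VenueID}

{VenueID} never appears on the right of any FD, so every key must include it.
{AuthorID, VenueID}⁺ = {AuthorID, Country, Editor, Score, Topic, VenueID, Year}, which is every attribute, so {AuthorID, VenueID} is a candidate key.
{Country, VenueID}⁺ = {AuthorID, Country, Editor, Score, Topic, VenueID, Year}, which is every attribute, so {Country, VenueID} is a candidate key.
{Editor, VenueID}⁺ = {AuthorID, Country, Editor, Score, Topic, VenueID, Year}, which is every attribute, so {Editor, VenueID} is a candidate key.
Any other superkey properly contains one of these, so there are no further candidate keys.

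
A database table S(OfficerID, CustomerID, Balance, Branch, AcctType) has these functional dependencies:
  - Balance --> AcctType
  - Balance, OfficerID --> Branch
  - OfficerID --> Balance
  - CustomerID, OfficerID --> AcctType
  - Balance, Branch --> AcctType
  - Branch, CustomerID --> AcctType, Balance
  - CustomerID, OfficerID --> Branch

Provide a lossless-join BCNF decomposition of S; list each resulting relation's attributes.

{AcctType, Balance}; {Balance, Branch, OfficerID}; {CustomerID, OfficerID}

Candidate key of the original relation: {CustomerID, OfficerID}.
In {AcctType, Balance, Branch, CustomerID, OfficerID}, {Balance} is not a superkey ({Balance}⁺ restricted to this set is {AcctType, Balance}), so split on Balance --> AcctType into {AcctType, Balance} and {Balance, Branch, CustomerID, OfficerID}.
{AcctType, Balance} has no BCNF violation.
In {Balance, Branch, CustomerID, OfficerID}, {Balance, OfficerID} is not a superkey ({Balance, OfficerID}⁺ restricted to this set is {Balance, Branch, OfficerID}), so split on Balance, OfficerID --> Branch into {Balance, Branch, OfficerID} and {Balance, CustomerID, OfficerID}.
{Balance, Branch, OfficerID} has no BCNF violation.
In {Balance, CustomerID, OfficerID}, {OfficerID} is not a superkey ({OfficerID}⁺ restricted to this set is {Balance, OfficerID}), so split on OfficerID --> Balance into {Balance, OfficerID} and {CustomerID, OfficerID}.
{Balance, OfficerID} has no BCNF violation.
{CustomerID, OfficerID} has no BCNF violation.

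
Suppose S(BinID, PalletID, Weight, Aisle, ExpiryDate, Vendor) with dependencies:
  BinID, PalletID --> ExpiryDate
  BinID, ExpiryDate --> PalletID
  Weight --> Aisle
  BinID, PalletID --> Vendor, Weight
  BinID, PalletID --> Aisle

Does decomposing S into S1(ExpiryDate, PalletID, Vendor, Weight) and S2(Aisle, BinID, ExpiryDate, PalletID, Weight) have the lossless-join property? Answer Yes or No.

No

S1 ∩ S2 = {ExpiryDate, PalletID, Weight}; its closure under F is {Aisle, ExpiryDate, PalletID, Weight}.
S1 ⊄ {Aisle, ExpiryDate, PalletID, Weight} and S2 ⊄ {Aisle, ExpiryDate, PalletID, Weight}, so the split is lossy.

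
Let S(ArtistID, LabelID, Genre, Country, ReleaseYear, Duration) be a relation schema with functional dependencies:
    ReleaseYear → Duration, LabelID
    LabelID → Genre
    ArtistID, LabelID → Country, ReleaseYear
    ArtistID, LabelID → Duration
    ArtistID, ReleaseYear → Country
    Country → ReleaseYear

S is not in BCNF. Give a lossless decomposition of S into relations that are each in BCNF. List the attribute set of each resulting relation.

Candidate keys of the original relation: {ArtistID, Country}, {ArtistID, LabelID}, {ArtistID, ReleaseYear}.
{ArtistID, Country, Duration, Genre, LabelID, ReleaseYear}: {ReleaseYear} determines {Duration, Genre, LabelID, ReleaseYear} here but is not a superkey — split on ReleaseYear → Duration, Genre, LabelID, giving {Duration, Genre, LabelID, ReleaseYear} and {ArtistID, Country, ReleaseYear}.
{Duration, Genre, LabelID, ReleaseYear}: {LabelID} determines {Genre, LabelID} here but is not a superkey — split on LabelID → Genre, giving {Genre, LabelID} and {Duration, LabelID, ReleaseYear}.
{Genre, LabelID} has no BCNF violation.
{Duration, LabelID, ReleaseYear} has no BCNF violation.
{ArtistID, Country, ReleaseYear}: {Country} determines {Country, ReleaseYear} here but is not a superkey — split on Country → ReleaseYear, giving {Country, ReleaseYear} and {ArtistID, Country}.
{Country, ReleaseYear} has no BCNF violation.
{ArtistID, Country} has no BCNF violation.

{ArtistID, Country}; {Country, ReleaseYear}; {Duration, LabelID, ReleaseYear}; {Genre, LabelID}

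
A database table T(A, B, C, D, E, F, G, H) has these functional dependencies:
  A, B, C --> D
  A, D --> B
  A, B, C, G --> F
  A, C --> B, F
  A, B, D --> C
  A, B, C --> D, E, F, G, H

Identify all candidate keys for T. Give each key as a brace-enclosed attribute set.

{A} never appears on the right of any FD, so every key must include it.
{A, C}⁺ = {A, B, C, D, E, F, G, H} — all of the relation — so {A, C} is a candidate key.
{A, D}⁺ = {A, B, C, D, E, F, G, H} — all of the relation — so {A, D} is a candidate key.
These are minimal and exhaustive — every other superkey contains one of them.

{A, C}, {A, D}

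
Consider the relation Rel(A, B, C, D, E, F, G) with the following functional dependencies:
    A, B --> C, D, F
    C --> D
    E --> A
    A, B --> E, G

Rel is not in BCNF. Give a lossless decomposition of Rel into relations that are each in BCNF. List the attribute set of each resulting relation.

{A, E}; {B, C, E, F, G}; {C, D}

Candidate keys of the original relation: {A, B}, {B, E}.
In {A, B, C, D, E, F, G}, {C} is not a superkey ({C}⁺ restricted to this set is {C, D}), so split on C --> D into {C, D} and {A, B, C, E, F, G}.
{C, D} is in BCNF.
In {A, B, C, E, F, G}, {E} is not a superkey ({E}⁺ restricted to this set is {A, E}), so split on E --> A into {A, E} and {B, C, E, F, G}.
{A, E} is in BCNF.
{B, C, E, F, G} is in BCNF.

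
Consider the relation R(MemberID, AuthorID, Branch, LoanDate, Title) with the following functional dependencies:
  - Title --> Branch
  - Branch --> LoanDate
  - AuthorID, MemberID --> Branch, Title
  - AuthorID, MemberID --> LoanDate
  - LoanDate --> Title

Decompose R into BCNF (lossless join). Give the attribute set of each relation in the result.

Candidate key of the original relation: {AuthorID, MemberID}.
{AuthorID, Branch, LoanDate, MemberID, Title}: {Title} determines {Branch, LoanDate, Title} here but is not a superkey — split on Title --> Branch, LoanDate, giving {Branch, LoanDate, Title} and {AuthorID, MemberID, Title}.
{Branch, LoanDate, Title} is in BCNF.
{AuthorID, MemberID, Title} is in BCNF.

{AuthorID, MemberID, Title}; {Branch, LoanDate, Title}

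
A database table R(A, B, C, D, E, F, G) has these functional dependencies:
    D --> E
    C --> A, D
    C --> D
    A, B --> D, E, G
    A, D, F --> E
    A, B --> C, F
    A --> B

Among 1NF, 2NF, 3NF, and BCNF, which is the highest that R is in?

Candidate keys: {A}, {C}. Prime attributes: {A, C}.
D --> E breaks BCNF: {D}⁺ = {D, E}, so {D} is not a superkey.
D --> E determines the non-prime attribute {E} from a non-superkey — 3NF is violated.
With only single-attribute keys there can be no partial dependency, so 2NF holds.

2NF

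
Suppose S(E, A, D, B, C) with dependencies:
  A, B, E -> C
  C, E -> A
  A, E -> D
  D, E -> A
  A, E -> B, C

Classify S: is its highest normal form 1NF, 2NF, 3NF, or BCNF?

Candidate keys: {A, E}, {C, E}, {D, E}. Prime attributes: {A, C, D, E}.
The left-hand side of every FD is a superkey, so BCNF is satisfied.

BCNF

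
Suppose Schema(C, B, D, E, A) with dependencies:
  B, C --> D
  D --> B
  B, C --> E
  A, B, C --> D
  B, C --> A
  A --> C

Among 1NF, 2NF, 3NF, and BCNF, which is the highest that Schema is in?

3NF

Candidate keys: {A, B}, {A, D}, {B, C}, {C, D}. Prime attributes: {A, B, C, D}.
D --> B: {D}⁺ = {B, D}, which is not all of the attributes, so the left side is not a superkey — BCNF is violated.
But every attribute on its right side ({B}) is prime, and the same holds for every other non-superkey FD, so 3NF still holds.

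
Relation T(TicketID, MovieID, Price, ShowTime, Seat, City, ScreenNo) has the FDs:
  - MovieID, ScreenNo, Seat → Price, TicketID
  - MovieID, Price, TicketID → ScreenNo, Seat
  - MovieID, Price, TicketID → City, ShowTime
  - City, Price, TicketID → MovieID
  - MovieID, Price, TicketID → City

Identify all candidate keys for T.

{City, Price, TicketID}, {MovieID, Price, TicketID}, {MovieID, ScreenNo, Seat}

{City, Price, TicketID} is a candidate key since {City, Price, TicketID}⁺ = {City, MovieID, Price, ScreenNo, Seat, ShowTime, TicketID} covers every attribute.
{MovieID, Price, TicketID} is a candidate key since {MovieID, Price, TicketID}⁺ = {City, MovieID, Price, ScreenNo, Seat, ShowTime, TicketID} covers every attribute.
{MovieID, ScreenNo, Seat} is a candidate key since {MovieID, ScreenNo, Seat}⁺ = {City, MovieID, Price, ScreenNo, Seat, ShowTime, TicketID} covers every attribute.
Any other superkey properly contains one of these, so there are no further candidate keys.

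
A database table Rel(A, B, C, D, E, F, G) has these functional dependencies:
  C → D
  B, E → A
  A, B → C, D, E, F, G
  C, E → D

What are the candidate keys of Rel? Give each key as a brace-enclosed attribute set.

{A, B}, {B, E}

Attributes never on any right-hand side: {B} — every candidate key must contain it.
{A, B} is a candidate key since {A, B}⁺ = {A, B, C, D, E, F, G} covers every attribute.
{B, E} is a candidate key since {B, E}⁺ = {A, B, C, D, E, F, G} covers every attribute.
No proper subset of any of these is a key, and no other minimal superkey exists.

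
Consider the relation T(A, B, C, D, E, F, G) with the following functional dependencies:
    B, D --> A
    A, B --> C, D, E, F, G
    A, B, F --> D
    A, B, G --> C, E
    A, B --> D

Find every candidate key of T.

Attributes never on any right-hand side: {B} — every candidate key must contain it.
{A, B}⁺ = {A, B, C, D, E, F, G} — all of the relation — so {A, B} is a candidate key.
{B, D}⁺ = {A, B, C, D, E, F, G} — all of the relation — so {B, D} is a candidate key.
Any other superkey properly contains one of these, so there are no further candidate keys.

{A, B}, {B, D}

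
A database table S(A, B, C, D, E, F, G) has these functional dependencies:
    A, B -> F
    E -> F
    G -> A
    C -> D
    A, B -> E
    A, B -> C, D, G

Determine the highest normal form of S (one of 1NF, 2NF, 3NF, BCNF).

2NF

Candidate keys: {A, B}, {B, G}. Prime attributes: {A, B, G}.
For E -> F we have {E}⁺ = {E, F}; {E} is not a superkey, so BCNF fails.
E -> F has non-prime {F} on the right and a non-superkey on the left, so 3NF fails.
No non-prime attribute depends on a proper subset of any candidate key, so 2NF holds.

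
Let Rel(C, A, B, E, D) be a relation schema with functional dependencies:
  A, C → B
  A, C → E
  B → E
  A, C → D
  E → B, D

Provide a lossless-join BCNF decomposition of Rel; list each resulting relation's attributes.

Candidate key of the original relation: {A, C}.
In {A, B, C, D, E}, {B} is not a superkey ({B}⁺ restricted to this set is {B, D, E}), so split on B → D, E into {B, D, E} and {A, B, C}.
{B, D, E} has no BCNF violation.
{A, B, C} has no BCNF violation.

{A, B, C}; {B, D, E}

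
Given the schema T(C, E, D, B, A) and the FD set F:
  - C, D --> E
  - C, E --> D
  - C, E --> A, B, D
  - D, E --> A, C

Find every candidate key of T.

{C, D}, {C, E}, {D, E}

{C, D}⁺ = {A, B, C, D, E} — all of the relation — so {C, D} is a candidate key.
{C, E}⁺ = {A, B, C, D, E} — all of the relation — so {C, E} is a candidate key.
{D, E}⁺ = {A, B, C, D, E} — all of the relation — so {D, E} is a candidate key.
No proper subset of any of these is a key, and no other minimal superkey exists.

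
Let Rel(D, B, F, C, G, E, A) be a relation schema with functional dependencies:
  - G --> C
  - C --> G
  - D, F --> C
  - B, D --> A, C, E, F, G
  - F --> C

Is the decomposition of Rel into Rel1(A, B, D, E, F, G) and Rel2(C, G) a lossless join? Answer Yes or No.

Yes

The shared attributes are {G} and {G}⁺ = {C, G}.
Since Rel2 ⊆ {C, G}, the intersection is a superkey of Rel2; the decomposition is lossless.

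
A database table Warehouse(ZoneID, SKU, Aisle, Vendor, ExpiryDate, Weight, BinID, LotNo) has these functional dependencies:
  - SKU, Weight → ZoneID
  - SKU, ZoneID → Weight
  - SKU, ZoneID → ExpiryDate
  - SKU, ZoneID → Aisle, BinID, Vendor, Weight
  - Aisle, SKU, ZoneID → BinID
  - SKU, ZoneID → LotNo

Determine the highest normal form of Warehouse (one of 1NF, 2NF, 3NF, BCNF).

BCNF

Candidate keys: {SKU, Weight}, {SKU, ZoneID}. Prime attributes: {SKU, Weight, ZoneID}.
Every FD has a superkey on the left, so the relation is in BCNF.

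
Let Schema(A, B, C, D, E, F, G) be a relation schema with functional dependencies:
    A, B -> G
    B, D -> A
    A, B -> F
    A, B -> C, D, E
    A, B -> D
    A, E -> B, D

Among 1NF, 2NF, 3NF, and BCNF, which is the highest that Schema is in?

BCNF

Candidate keys: {A, B}, {A, E}, {B, D}. Prime attributes: {A, B, D, E}.
Every FD has a superkey on the left, so the relation is in BCNF.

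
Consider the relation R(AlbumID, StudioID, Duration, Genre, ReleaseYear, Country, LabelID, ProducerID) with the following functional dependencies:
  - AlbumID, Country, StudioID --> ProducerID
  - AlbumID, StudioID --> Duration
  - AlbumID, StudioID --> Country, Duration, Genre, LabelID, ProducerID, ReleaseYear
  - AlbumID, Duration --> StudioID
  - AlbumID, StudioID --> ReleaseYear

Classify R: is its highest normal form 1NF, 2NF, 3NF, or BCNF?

Candidate keys: {AlbumID, Duration}, {AlbumID, StudioID}. Prime attributes: {AlbumID, Duration, StudioID}.
Every FD has a superkey on the left, so the relation is in BCNF.

BCNF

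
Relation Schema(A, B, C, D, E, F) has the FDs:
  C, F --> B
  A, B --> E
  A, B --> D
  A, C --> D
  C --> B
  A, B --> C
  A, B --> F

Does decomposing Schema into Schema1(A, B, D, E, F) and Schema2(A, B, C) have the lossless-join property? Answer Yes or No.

The shared attributes are {A, B} and {A, B}⁺ = {A, B, C, D, E, F}.
Since Schema1 ⊆ {A, B, C, D, E, F}, the intersection is a superkey of Schema1; the decomposition is lossless.

Yes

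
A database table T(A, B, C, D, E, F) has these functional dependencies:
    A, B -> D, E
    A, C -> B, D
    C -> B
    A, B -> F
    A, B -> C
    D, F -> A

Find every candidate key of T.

{A, B}, {A, C}, {B, D, F}, {C, D, F}

{A, B}⁺ = {A, B, C, D, E, F} — all of the relation — so {A, B} is a candidate key.
{A, C}⁺ = {A, B, C, D, E, F} — all of the relation — so {A, C} is a candidate key.
{B, D, F}⁺ = {A, B, C, D, E, F} — all of the relation — so {B, D, F} is a candidate key.
{C, D, F}⁺ = {A, B, C, D, E, F} — all of the relation — so {C, D, F} is a candidate key.
No proper subset of any of these is a key, and no other minimal superkey exists.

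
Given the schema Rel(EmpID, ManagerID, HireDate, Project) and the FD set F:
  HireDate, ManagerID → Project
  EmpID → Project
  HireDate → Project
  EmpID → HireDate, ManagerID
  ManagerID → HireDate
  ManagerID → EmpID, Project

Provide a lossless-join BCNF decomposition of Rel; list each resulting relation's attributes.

Candidate keys of the original relation: {EmpID}, {ManagerID}.
Within {EmpID, HireDate, ManagerID, Project}: {HireDate}⁺ ∩ {EmpID, HireDate, ManagerID, Project} = {HireDate, Project}, not the whole set, so HireDate → Project violates BCNF; decompose into {HireDate, Project} and {EmpID, HireDate, ManagerID}.
{HireDate, Project} is in BCNF.
{EmpID, HireDate, ManagerID} is in BCNF.

{EmpID, HireDate, ManagerID}; {HireDate, Project}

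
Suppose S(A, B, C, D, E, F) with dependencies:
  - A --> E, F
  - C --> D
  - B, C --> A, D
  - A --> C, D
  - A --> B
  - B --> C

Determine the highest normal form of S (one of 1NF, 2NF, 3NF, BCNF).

Candidate keys: {A}, {B}. Prime attributes: {A, B}.
C --> D: {C}⁺ = {C, D}, which is not all of the attributes, so the left side is not a superkey — BCNF is violated.
C --> D has non-prime {D} on the right and a non-superkey on the left, so 3NF fails.
Every candidate key is a single attribute, so no partial dependency is possible; 2NF holds.

2NF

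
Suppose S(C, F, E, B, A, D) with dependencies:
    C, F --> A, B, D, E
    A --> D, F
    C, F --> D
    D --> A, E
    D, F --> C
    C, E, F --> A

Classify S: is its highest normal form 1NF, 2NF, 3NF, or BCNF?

BCNF

Candidate keys: {A}, {C, F}, {D}. Prime attributes: {A, C, D, F}.
Every FD has a superkey on the left, so the relation is in BCNF.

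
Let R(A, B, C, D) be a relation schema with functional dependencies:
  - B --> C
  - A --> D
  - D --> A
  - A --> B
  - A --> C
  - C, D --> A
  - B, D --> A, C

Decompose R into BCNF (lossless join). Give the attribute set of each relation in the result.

{A, B, D}; {B, C}

Candidate keys of the original relation: {A}, {D}.
In {A, B, C, D}, {B} is not a superkey ({B}⁺ restricted to this set is {B, C}), so split on B --> C into {B, C} and {A, B, D}.
{B, C} is in BCNF.
{A, B, D} is in BCNF.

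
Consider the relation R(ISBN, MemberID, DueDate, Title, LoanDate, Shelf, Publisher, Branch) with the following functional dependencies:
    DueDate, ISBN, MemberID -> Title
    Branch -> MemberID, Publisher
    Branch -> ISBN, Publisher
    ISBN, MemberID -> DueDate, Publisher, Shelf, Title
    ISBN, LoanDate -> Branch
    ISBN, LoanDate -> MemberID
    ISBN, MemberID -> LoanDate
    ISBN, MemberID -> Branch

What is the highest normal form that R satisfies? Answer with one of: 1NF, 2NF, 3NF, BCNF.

Candidate keys: {Branch}, {ISBN, LoanDate}, {ISBN, MemberID}. Prime attributes: {Branch, ISBN, LoanDate, MemberID}.
The left-hand side of every FD is a superkey, so BCNF is satisfied.

BCNF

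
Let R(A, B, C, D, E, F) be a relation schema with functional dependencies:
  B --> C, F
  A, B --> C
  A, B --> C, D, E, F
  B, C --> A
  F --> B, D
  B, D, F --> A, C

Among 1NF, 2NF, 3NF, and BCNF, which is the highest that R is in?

BCNF

Candidate keys: {B}, {F}. Prime attributes: {B, F}.
Each dependency's left side is a superkey — BCNF holds.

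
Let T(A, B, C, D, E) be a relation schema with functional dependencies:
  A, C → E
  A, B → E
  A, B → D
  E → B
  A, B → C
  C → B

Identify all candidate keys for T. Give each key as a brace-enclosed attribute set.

{A, B}, {A, C}, {A, E}

Attributes never on any right-hand side: {A} — every candidate key must contain it.
{A, B} is a candidate key since {A, B}⁺ = {A, B, C, D, E} covers every attribute.
{A, C} is a candidate key since {A, C}⁺ = {A, B, C, D, E} covers every attribute.
{A, E} is a candidate key since {A, E}⁺ = {A, B, C, D, E} covers every attribute.
These are minimal and exhaustive — every other superkey contains one of them.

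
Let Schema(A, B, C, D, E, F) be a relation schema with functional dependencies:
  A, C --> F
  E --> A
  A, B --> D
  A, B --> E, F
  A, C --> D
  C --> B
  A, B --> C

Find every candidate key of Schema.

{A, B}, {A, C}, {B, E}, {C, E}

{A, B}⁺ = {A, B, C, D, E, F}, which is every attribute, so {A, B} is a candidate key.
{A, C}⁺ = {A, B, C, D, E, F}, which is every attribute, so {A, C} is a candidate key.
{B, E}⁺ = {A, B, C, D, E, F}, which is every attribute, so {B, E} is a candidate key.
{C, E}⁺ = {A, B, C, D, E, F}, which is every attribute, so {C, E} is a candidate key.
These are minimal and exhaustive — every other superkey contains one of them.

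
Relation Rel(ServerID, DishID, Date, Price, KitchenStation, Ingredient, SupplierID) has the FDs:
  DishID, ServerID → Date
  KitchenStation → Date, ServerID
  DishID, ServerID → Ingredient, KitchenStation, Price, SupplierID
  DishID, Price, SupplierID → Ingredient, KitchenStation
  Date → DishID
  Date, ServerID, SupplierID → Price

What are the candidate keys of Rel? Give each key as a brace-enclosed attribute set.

{KitchenStation}⁺ = {Date, DishID, Ingredient, KitchenStation, Price, ServerID, SupplierID} — all of the relation — so {KitchenStation} is a candidate key.
{Date, ServerID}⁺ = {Date, DishID, Ingredient, KitchenStation, Price, ServerID, SupplierID} — all of the relation — so {Date, ServerID} is a candidate key.
{DishID, ServerID}⁺ = {Date, DishID, Ingredient, KitchenStation, Price, ServerID, SupplierID} — all of the relation — so {DishID, ServerID} is a candidate key.
{Date, Price, SupplierID}⁺ = {Date, DishID, Ingredient, KitchenStation, Price, ServerID, SupplierID} — all of the relation — so {Date, Price, SupplierID} is a candidate key.
{DishID, Price, SupplierID}⁺ = {Date, DishID, Ingredient, KitchenStation, Price, ServerID, SupplierID} — all of the relation — so {DishID, Price, SupplierID} is a candidate key.
No proper subset of any of these is a key, and no other minimal superkey exists.

{Date, Price, SupplierID}, {Date, ServerID}, {DishID, Price, SupplierID}, {DishID, ServerID}, {KitchenStation}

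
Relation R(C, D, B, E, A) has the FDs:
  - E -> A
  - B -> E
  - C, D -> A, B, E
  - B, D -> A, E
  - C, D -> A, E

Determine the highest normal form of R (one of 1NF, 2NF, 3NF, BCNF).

Candidate key: {C, D}. Prime attributes: {C, D}.
For E -> A we have {E}⁺ = {A, E}; {E} is not a superkey, so BCNF fails.
E -> A determines the non-prime attribute {A} from a non-superkey — 3NF is violated.
No non-prime attribute depends on a proper subset of any candidate key, so 2NF holds.

2NF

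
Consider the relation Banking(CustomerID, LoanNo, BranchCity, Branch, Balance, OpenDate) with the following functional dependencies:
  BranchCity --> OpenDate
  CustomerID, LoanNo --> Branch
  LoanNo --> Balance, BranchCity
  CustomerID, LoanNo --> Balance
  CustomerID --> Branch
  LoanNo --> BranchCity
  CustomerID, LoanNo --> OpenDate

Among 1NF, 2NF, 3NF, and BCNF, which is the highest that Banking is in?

Candidate key: {CustomerID, LoanNo}. Prime attributes: {CustomerID, LoanNo}.
For BranchCity --> OpenDate we have {BranchCity}⁺ = {BranchCity, OpenDate}; {BranchCity} is not a superkey, so BCNF fails.
BranchCity --> OpenDate determines the non-prime attribute {OpenDate} from a non-superkey — 3NF is violated.
The proper key subset {CustomerID} of {CustomerID, LoanNo} determines non-prime {Branch}, so the relation is not even in 2NF.

1NF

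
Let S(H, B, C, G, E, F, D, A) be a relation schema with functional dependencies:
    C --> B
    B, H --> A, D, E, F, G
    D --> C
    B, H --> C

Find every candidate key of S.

{B, H}, {C, H}, {D, H}

Attributes never on any right-hand side: {H} — every candidate key must contain it.
{B, H}⁺ = {A, B, C, D, E, F, G, H}, which is every attribute, so {B, H} is a candidate key.
{C, H}⁺ = {A, B, C, D, E, F, G, H}, which is every attribute, so {C, H} is a candidate key.
{D, H}⁺ = {A, B, C, D, E, F, G, H}, which is every attribute, so {D, H} is a candidate key.
Any other superkey properly contains one of these, so there are no further candidate keys.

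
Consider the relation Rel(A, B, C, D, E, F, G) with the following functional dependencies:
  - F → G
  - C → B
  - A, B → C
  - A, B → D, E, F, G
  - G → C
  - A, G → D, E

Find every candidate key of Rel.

{A} never appears on the right of any FD, so every key must include it.
Closure of {A, B} is {A, B, C, D, E, F, G}, the whole schema; {A, B} is a candidate key.
Closure of {A, C} is {A, B, C, D, E, F, G}, the whole schema; {A, C} is a candidate key.
Closure of {A, F} is {A, B, C, D, E, F, G}, the whole schema; {A, F} is a candidate key.
Closure of {A, G} is {A, B, C, D, E, F, G}, the whole schema; {A, G} is a candidate key.
Any other superkey properly contains one of these, so there are no further candidate keys.

{A, B}, {A, C}, {A, F}, {A, G}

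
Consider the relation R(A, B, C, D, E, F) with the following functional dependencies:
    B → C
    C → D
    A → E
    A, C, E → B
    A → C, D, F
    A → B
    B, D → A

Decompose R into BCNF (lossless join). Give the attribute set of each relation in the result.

Candidate keys of the original relation: {A}, {B}.
{A, B, C, D, E, F}: {C} determines {C, D} here but is not a superkey — split on C → D, giving {C, D} and {A, B, C, E, F}.
{C, D} is in BCNF.
{A, B, C, E, F} is in BCNF.

{A, B, C, E, F}; {C, D}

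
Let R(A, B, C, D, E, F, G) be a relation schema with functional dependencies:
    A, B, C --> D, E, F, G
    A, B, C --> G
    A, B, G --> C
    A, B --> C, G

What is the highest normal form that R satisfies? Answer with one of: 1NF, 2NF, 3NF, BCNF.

BCNF

Candidate key: {A, B}. Prime attributes: {A, B}.
Each dependency's left side is a superkey — BCNF holds.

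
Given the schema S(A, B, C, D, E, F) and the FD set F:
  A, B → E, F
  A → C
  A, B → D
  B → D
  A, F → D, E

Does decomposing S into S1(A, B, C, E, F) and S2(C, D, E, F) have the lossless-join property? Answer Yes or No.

No

Common attributes: {C, E, F}; their closure is {C, E, F}.
The closure covers neither S1 nor S2 entirely; the join is not lossless.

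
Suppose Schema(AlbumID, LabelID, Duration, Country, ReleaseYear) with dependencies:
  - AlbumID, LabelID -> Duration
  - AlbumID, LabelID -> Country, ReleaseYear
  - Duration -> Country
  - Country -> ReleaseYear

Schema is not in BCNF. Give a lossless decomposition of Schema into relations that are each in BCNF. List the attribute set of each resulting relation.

Candidate key of the original relation: {AlbumID, LabelID}.
{AlbumID, Country, Duration, LabelID, ReleaseYear}: {Duration} determines {Country, Duration, ReleaseYear} here but is not a superkey — split on Duration -> Country, ReleaseYear, giving {Country, Duration, ReleaseYear} and {AlbumID, Duration, LabelID}.
{Country, Duration, ReleaseYear}: {Country} determines {Country, ReleaseYear} here but is not a superkey — split on Country -> ReleaseYear, giving {Country, ReleaseYear} and {Country, Duration}.
{Country, ReleaseYear} is in BCNF.
{Country, Duration} is in BCNF.
{AlbumID, Duration, LabelID} is in BCNF.

{AlbumID, Duration, LabelID}; {Country, Duration}; {Country, ReleaseYear}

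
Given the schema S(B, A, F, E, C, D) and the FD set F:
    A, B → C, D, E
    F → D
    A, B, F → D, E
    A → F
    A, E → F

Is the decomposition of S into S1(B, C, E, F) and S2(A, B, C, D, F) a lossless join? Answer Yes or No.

No

Common attributes: {B, C, F}; their closure is {B, C, D, F}.
S1 ⊄ {B, C, D, F} and S2 ⊄ {B, C, D, F}, so the split is lossy.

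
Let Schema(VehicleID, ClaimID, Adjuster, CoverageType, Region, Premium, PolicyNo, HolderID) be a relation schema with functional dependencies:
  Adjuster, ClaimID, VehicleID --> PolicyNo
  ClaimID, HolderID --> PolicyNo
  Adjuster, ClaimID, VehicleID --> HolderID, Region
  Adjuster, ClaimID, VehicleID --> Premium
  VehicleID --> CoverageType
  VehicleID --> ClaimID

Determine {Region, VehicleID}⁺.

{ClaimID, CoverageType, Region, VehicleID}

Start with {Region, VehicleID}.
VehicleID --> CoverageType applies; add {CoverageType} → now {CoverageType, Region, VehicleID}.
VehicleID --> ClaimID applies; add {ClaimID} → now {ClaimID, CoverageType, Region, VehicleID}.
No further FD applies.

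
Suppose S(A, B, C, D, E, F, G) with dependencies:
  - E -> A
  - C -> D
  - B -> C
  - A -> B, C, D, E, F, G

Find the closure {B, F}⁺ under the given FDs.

Start with {B, F}.
B -> C applies; add {C} → now {B, C, F}.
C -> D applies; add {D} → now {B, C, D, F}.
No further FD applies.

{B, C, D, F}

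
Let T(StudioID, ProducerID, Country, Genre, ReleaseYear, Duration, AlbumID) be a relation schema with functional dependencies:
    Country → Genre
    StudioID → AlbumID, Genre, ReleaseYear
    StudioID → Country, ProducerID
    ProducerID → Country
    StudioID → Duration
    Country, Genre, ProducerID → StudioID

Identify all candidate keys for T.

{ProducerID} is a candidate key since {ProducerID}⁺ = {AlbumID, Country, Duration, Genre, ProducerID, ReleaseYear, StudioID} covers every attribute.
{StudioID} is a candidate key since {StudioID}⁺ = {AlbumID, Country, Duration, Genre, ProducerID, ReleaseYear, StudioID} covers every attribute.
No proper subset of any of these is a key, and no other minimal superkey exists.

{ProducerID}, {StudioID}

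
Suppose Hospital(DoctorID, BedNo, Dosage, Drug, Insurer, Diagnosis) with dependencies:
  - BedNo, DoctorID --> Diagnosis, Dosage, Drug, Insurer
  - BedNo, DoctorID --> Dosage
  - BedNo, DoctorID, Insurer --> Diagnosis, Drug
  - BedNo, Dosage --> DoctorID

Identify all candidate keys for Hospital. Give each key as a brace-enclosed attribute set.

{BedNo, DoctorID}, {BedNo, Dosage}

{BedNo} never appears on the right of any FD, so every key must include it.
{BedNo, DoctorID}⁺ = {BedNo, Diagnosis, DoctorID, Dosage, Drug, Insurer} — all of the relation — so {BedNo, DoctorID} is a candidate key.
{BedNo, Dosage}⁺ = {BedNo, Diagnosis, DoctorID, Dosage, Drug, Insurer} — all of the relation — so {BedNo, Dosage} is a candidate key.
These are minimal and exhaustive — every other superkey contains one of them.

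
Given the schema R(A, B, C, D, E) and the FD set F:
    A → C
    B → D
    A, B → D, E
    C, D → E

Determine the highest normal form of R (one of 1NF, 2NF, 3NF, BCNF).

Candidate key: {A, B}. Prime attributes: {A, B}.
A → C: {A}⁺ = {A, C}, which is not all of the attributes, so the left side is not a superkey — BCNF is violated.
A → C has non-prime {C} on the right and a non-superkey on the left, so 3NF fails.
Since {A} ⊂ {A, B} and {A}⁺ ⊇ {C} with {C} non-prime, there is a partial dependency; 2NF fails.

1NF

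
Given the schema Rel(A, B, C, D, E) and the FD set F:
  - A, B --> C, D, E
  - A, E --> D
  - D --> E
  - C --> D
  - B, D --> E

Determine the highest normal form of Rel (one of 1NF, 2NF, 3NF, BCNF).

Candidate key: {A, B}. Prime attributes: {A, B}.
A, E --> D breaks BCNF: {A, E}⁺ = {A, D, E}, so {A, E} is not a superkey.
A, E --> D has non-prime {D} on the right and a non-superkey on the left, so 3NF fails.
No non-prime attribute depends on a proper subset of any candidate key, so 2NF holds.

2NF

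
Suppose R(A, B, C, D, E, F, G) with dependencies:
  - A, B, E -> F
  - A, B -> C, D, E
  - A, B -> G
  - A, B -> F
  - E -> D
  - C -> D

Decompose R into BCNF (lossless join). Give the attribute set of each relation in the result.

{A, B, C, E, F, G}; {D, E}

Candidate key of the original relation: {A, B}.
In {A, B, C, D, E, F, G}, {E} is not a superkey ({E}⁺ restricted to this set is {D, E}), so split on E -> D into {D, E} and {A, B, C, E, F, G}.
{D, E}: every determinant is a superkey — BCNF.
{A, B, C, E, F, G}: every determinant is a superkey — BCNF.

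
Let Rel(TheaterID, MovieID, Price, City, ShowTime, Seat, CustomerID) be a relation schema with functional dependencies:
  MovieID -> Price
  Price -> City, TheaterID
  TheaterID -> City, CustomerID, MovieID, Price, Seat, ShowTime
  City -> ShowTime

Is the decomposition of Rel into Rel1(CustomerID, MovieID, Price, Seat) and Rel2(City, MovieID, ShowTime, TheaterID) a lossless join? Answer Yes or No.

Yes

Rel1 ∩ Rel2 = {MovieID}; its closure under F is {City, CustomerID, MovieID, Price, Seat, ShowTime, TheaterID}.
Rel1 is contained in that closure, so Rel1 ∩ Rel2 -> Rel1 holds and the join is lossless.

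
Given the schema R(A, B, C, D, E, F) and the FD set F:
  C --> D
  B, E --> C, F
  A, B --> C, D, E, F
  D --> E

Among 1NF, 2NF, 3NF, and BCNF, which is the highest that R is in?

Candidate key: {A, B}. Prime attributes: {A, B}.
C --> D: {C}⁺ = {C, D, E}, which is not all of the attributes, so the left side is not a superkey — BCNF is violated.
Because {D} is non-prime and the left side of C --> D is not a superkey, the relation is not in 3NF.
No non-prime attribute depends on a proper subset of any candidate key, so 2NF holds.

2NF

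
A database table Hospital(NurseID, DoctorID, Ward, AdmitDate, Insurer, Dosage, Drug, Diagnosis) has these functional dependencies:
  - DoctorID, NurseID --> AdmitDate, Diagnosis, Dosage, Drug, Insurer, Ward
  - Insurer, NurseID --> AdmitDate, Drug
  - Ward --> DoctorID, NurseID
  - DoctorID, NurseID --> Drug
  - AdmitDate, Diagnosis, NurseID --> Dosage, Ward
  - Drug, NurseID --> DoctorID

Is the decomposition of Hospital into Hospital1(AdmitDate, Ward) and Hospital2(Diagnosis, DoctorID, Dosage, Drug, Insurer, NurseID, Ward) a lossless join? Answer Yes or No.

Yes

Common attributes: {Ward}; their closure is {AdmitDate, Diagnosis, DoctorID, Dosage, Drug, Insurer, NurseID, Ward}.
Hospital1 is contained in that closure, so Hospital1 ∩ Hospital2 --> Hospital1 holds and the join is lossless.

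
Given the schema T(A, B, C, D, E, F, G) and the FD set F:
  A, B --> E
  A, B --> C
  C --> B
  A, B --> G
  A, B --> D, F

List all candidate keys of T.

{A, B}, {A, C}

{A} never appears on the right of any FD, so every key must include it.
Closure of {A, B} is {A, B, C, D, E, F, G}, the whole schema; {A, B} is a candidate key.
Closure of {A, C} is {A, B, C, D, E, F, G}, the whole schema; {A, C} is a candidate key.
Any other superkey properly contains one of these, so there are no further candidate keys.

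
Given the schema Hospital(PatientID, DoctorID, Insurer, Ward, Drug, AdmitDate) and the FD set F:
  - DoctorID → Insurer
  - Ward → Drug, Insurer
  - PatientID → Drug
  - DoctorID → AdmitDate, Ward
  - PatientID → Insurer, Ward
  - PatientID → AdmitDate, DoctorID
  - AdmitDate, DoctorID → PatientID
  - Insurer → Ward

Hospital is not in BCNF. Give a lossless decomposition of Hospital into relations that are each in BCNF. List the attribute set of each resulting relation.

{AdmitDate, DoctorID, PatientID, Ward}; {Drug, Insurer, Ward}

Candidate keys of the original relation: {DoctorID}, {PatientID}.
Within {AdmitDate, DoctorID, Drug, Insurer, PatientID, Ward}: {Ward}⁺ ∩ {AdmitDate, DoctorID, Drug, Insurer, PatientID, Ward} = {Drug, Insurer, Ward}, not the whole set, so Ward → Drug, Insurer violates BCNF; decompose into {Drug, Insurer, Ward} and {AdmitDate, DoctorID, PatientID, Ward}.
{Drug, Insurer, Ward} has no BCNF violation.
{AdmitDate, DoctorID, PatientID, Ward} has no BCNF violation.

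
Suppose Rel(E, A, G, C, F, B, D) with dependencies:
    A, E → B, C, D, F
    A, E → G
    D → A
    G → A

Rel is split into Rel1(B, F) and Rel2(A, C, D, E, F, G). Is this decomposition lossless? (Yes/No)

Rel1 ∩ Rel2 = {F}; its closure under F is {F}.
The closure covers neither Rel1 nor Rel2 entirely; the join is not lossless.

No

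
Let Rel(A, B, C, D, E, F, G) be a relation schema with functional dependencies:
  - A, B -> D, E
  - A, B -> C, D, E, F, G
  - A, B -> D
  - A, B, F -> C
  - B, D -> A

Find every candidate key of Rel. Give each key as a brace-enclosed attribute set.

{A, B}, {B, D}

Attributes never on any right-hand side: {B} — every candidate key must contain it.
{A, B} is a candidate key since {A, B}⁺ = {A, B, C, D, E, F, G} covers every attribute.
{B, D} is a candidate key since {B, D}⁺ = {A, B, C, D, E, F, G} covers every attribute.
These are minimal and exhaustive — every other superkey contains one of them.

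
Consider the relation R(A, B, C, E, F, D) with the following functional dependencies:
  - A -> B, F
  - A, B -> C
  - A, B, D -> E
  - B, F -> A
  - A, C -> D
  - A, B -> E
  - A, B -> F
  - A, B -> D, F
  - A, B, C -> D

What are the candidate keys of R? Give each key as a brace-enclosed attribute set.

{A}⁺ = {A, B, C, D, E, F}, which is every attribute, so {A} is a candidate key.
{B, F}⁺ = {A, B, C, D, E, F}, which is every attribute, so {B, F} is a candidate key.
Any other superkey properly contains one of these, so there are no further candidate keys.

{A}, {B, F}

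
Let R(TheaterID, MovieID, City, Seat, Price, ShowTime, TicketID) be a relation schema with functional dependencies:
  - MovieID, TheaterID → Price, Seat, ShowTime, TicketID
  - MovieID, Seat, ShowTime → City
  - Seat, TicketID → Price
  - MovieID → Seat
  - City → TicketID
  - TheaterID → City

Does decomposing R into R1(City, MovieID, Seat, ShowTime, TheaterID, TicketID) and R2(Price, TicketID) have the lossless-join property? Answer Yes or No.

The shared attributes are {TicketID} and {TicketID}⁺ = {TicketID}.
The closure covers neither R1 nor R2 entirely; the join is not lossless.

No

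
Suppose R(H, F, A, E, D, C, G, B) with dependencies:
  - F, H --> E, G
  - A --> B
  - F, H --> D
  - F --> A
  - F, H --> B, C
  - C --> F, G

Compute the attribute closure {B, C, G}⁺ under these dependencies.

{A, B, C, F, G}

Start with {B, C, G}.
C --> F, G applies; add {F} → now {B, C, F, G}.
F --> A applies; add {A} → now {A, B, C, F, G}.
No further FD applies.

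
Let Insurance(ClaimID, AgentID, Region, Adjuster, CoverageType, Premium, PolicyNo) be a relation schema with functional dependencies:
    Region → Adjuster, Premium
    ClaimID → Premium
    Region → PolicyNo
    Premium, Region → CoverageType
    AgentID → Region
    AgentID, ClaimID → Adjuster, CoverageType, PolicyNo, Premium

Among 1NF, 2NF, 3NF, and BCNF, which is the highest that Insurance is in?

Candidate key: {AgentID, ClaimID}. Prime attributes: {AgentID, ClaimID}.
Region → Adjuster, Premium: {Region}⁺ = {Adjuster, CoverageType, PolicyNo, Premium, Region}, which is not all of the attributes, so the left side is not a superkey — BCNF is violated.
Because {Adjuster, Premium} are non-prime and the left side of Region → Adjuster, Premium is not a superkey, the relation is not in 3NF.
The proper key subset {AgentID} of {AgentID, ClaimID} determines non-prime {Adjuster, CoverageType, PolicyNo, Premium, Region}, so the relation is not even in 2NF.

1NF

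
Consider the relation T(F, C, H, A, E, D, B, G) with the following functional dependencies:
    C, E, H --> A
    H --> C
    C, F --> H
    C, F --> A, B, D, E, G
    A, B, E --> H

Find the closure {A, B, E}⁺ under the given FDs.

Start with {A, B, E}.
A, B, E --> H applies; add {H} → now {A, B, E, H}.
H --> C applies; add {C} → now {A, B, C, E, H}.
No further FD applies.

{A, B, C, E, H}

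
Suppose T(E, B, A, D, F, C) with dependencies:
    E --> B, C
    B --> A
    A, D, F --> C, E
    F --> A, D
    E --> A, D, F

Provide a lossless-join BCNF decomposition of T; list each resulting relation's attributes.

Candidate keys of the original relation: {E}, {F}.
In {A, B, C, D, E, F}, {B} is not a superkey ({B}⁺ restricted to this set is {A, B}), so split on B --> A into {A, B} and {B, C, D, E, F}.
{A, B} has no BCNF violation.
{B, C, D, E, F} has no BCNF violation.

{A, B}; {B, C, D, E, F}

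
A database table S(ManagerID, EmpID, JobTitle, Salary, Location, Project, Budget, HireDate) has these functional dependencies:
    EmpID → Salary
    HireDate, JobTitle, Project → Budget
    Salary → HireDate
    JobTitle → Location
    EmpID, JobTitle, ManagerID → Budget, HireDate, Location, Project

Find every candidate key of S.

{EmpID, JobTitle, ManagerID}

{EmpID, JobTitle, ManagerID} never appear on the right of any FD, so every key must include all of them.
{EmpID, JobTitle, ManagerID}⁺ = {Budget, EmpID, HireDate, JobTitle, Location, ManagerID, Project, Salary}, which is every attribute, so {EmpID, JobTitle, ManagerID} is a candidate key.
No smaller or unrelated set reaches every attribute, so there are no other keys.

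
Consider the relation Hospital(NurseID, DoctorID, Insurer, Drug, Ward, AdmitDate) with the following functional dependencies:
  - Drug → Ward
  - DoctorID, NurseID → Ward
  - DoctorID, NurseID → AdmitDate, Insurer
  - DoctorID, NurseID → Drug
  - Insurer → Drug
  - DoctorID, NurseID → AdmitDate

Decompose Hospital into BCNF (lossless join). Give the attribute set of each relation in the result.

Candidate key of the original relation: {DoctorID, NurseID}.
Within {AdmitDate, DoctorID, Drug, Insurer, NurseID, Ward}: {Drug}⁺ ∩ {AdmitDate, DoctorID, Drug, Insurer, NurseID, Ward} = {Drug, Ward}, not the whole set, so Drug → Ward violates BCNF; decompose into {Drug, Ward} and {AdmitDate, DoctorID, Drug, Insurer, NurseID}.
{Drug, Ward}: every determinant is a superkey — BCNF.
Within {AdmitDate, DoctorID, Drug, Insurer, NurseID}: {Insurer}⁺ ∩ {AdmitDate, DoctorID, Drug, Insurer, NurseID} = {Drug, Insurer}, not the whole set, so Insurer → Drug violates BCNF; decompose into {Drug, Insurer} and {AdmitDate, DoctorID, Insurer, NurseID}.
{Drug, Insurer}: every determinant is a superkey — BCNF.
{AdmitDate, DoctorID, Insurer, NurseID}: every determinant is a superkey — BCNF.

{AdmitDate, DoctorID, Insurer, NurseID}; {Drug, Insurer}; {Drug, Ward}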